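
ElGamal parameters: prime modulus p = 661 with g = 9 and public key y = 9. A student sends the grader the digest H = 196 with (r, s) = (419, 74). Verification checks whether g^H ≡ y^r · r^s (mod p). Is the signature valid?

invalid

Left side g^H mod p:
9^196 mod 661 = 457
Right side y^r · r^s mod p:
9^419 mod 661 = 9
419^74 mod 661 = 583
9·583 = 5247 ≡ 620 (mod 661)
457 ≠ 620, so verification fails.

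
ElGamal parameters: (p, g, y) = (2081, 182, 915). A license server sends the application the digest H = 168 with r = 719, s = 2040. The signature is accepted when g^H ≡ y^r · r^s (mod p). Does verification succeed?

passes

Left side g^H mod p:
182^2 = 33124 ≡ 1909
182^4 ≡ 1909^2 = 3644281 ≡ 450
182^8 ≡ 450^2 = 202500 ≡ 643
182^16 ≡ 643^2 = 413449 ≡ 1411
182^32 ≡ 1411^2 = 1990921 ≡ 1485
182^64 ≡ 1485^2 = 2205225 ≡ 1446
182^128 ≡ 1446^2 = 2090916 ≡ 1592
168 = 128 + 32 + 8, so 182^168 ≡ 1592·1485·643 ≡ 280 (mod 2081)
Right side y^r · r^s mod p:
915^2 = 837225 ≡ 663
915^4 ≡ 663^2 = 439569 ≡ 478
915^8 ≡ 478^2 = 228484 ≡ 1655
915^16 ≡ 1655^2 = 2739025 ≡ 429
915^32 ≡ 429^2 = 184041 ≡ 913
915^64 ≡ 913^2 = 833569 ≡ 1169
915^128 ≡ 1169^2 = 1366561 ≡ 1425
915^256 ≡ 1425^2 = 2030625 ≡ 1650
915^512 ≡ 1650^2 = 2722500 ≡ 552
719 = 512 + 128 + 64 + 8 + 4 + 2 + 1, so 915^719 ≡ 552·1425·1169·1655·478·663·915 ≡ 478 (mod 2081)
719^2 = 516961 ≡ 873
719^4 ≡ 873^2 = 762129 ≡ 483
719^8 ≡ 483^2 = 233289 ≡ 217
719^16 ≡ 217^2 = 47089 ≡ 1307
719^32 ≡ 1307^2 = 1708249 ≡ 1829
719^64 ≡ 1829^2 = 3345241 ≡ 1074
719^128 ≡ 1074^2 = 1153476 ≡ 602
719^256 ≡ 602^2 = 362404 ≡ 310
719^512 ≡ 310^2 = 96100 ≡ 374
719^1024 ≡ 374^2 = 139876 ≡ 449
2040 = 1024 + 512 + 256 + 128 + 64 + 32 + 16 + 8, so 719^2040 ≡ 449·374·310·602·1074·1829·1307·217 ≡ 18 (mod 2081)
478·18 = 8604 ≡ 280 (mod 2081)
280 ≡ 280 (mod 2081), so the signature is genuine.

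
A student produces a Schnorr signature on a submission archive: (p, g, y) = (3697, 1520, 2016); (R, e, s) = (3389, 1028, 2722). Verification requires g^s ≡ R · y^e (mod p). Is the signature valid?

invalid

g^s mod p:
1520^2 = 2310400 ≡ 3472
1520^4 ≡ 3472^2 = 12054784 ≡ 2564
1520^8 ≡ 2564^2 = 6574096 ≡ 830
1520^16 ≡ 830^2 = 688900 ≡ 1258
1520^32 ≡ 1258^2 = 1582564 ≡ 248
1520^64 ≡ 248^2 = 61504 ≡ 2352
1520^128 ≡ 2352^2 = 5531904 ≡ 1192
1520^256 ≡ 1192^2 = 1420864 ≡ 1216
1520^512 ≡ 1216^2 = 1478656 ≡ 3553
1520^1024 ≡ 3553^2 = 12623809 ≡ 2251
1520^2048 ≡ 2251^2 = 5067001 ≡ 2111
2722 = 2048 + 512 + 128 + 32 + 2, so 1520^2722 ≡ 2111·3553·1192·248·3472 ≡ 3675 (mod 3697)
R · y^e mod p:
2016^2 = 4064256 ≡ 1253
2016^4 ≡ 1253^2 = 1570009 ≡ 2481
2016^8 ≡ 2481^2 = 6155361 ≡ 3553
2016^16 ≡ 3553^2 = 12623809 ≡ 2251
2016^32 ≡ 2251^2 = 5067001 ≡ 2111
2016^64 ≡ 2111^2 = 4456321 ≡ 1436
2016^128 ≡ 1436^2 = 2062096 ≡ 2867
2016^256 ≡ 2867^2 = 8219689 ≡ 1258
2016^512 ≡ 1258^2 = 1582564 ≡ 248
2016^1024 ≡ 248^2 = 61504 ≡ 2352
1028 = 1024 + 4, so 2016^1028 ≡ 2352·2481 ≡ 1446 (mod 3697)
3389·1446 = 4900494 ≡ 1969 (mod 3697)
3675 ≠ 1969; the check fails.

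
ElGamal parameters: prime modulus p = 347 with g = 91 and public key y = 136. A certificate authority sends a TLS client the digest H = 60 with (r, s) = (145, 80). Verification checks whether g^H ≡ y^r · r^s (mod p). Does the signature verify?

verifies

Left side g^H mod p:
Squares mod 347: 91^1≡91, 91^2≡300, 91^4≡127, 91^8≡167, 91^16≡129, 91^32≡332
60 = 32 + 16 + 8 + 4, so 91^60 ≡ 332·129·167·127 ≡ 275 (mod 347)
Right side y^r · r^s mod p:
Squares mod 347: 136^1≡136, 136^2≡105, 136^4≡268, 136^8≡342, 136^16≡25, 136^32≡278, 136^64≡250, 136^128≡40
145 = 128 + 16 + 1, so 136^145 ≡ 40·25·136 ≡ 323 (mod 347)
Squares mod 347: 145^1≡145, 145^2≡205, 145^4≡38, 145^8≡56, 145^16≡13, 145^32≡169, 145^64≡107
80 = 64 + 16, so 145^80 ≡ 107·13 ≡ 3 (mod 347)
323·3 = 969 ≡ 275 (mod 347)
275 ≡ 275 (mod 347), so the signature is genuine.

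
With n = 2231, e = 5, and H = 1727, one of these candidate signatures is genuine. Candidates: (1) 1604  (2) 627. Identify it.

2

Candidate 1: Squares mod 2231: 1604^1≡1604, 1604^2≡473, 1604^4≡629; 5 = 4 + 1, so 1604^5 ≡ 629·1604 ≡ 504 (mod 2231)
Candidate 2: Squares mod 2231: 627^1≡627, 627^2≡473, 627^4≡629; 5 = 4 + 1, so 627^5 ≡ 629·627 ≡ 1727 (mod 2231)
  → matches H = 1727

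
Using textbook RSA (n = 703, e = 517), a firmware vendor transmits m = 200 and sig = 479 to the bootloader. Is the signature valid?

invalid

sig^517 mod 703 = 503
503 ≠ 200, so verification fails.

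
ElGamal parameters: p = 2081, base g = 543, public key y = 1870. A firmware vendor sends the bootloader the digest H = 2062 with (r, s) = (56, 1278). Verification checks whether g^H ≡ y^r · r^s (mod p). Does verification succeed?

passes

Left side g^H mod p:
543^2062 mod 2081 = 1507
Right side y^r · r^s mod p:
1870^56 mod 2081 = 1844
56^1278 mod 2081 = 1460
1844·1460 = 2692240 ≡ 1507 (mod 2081)
1507 ≡ 1507 (mod 2081), so the signature is genuine.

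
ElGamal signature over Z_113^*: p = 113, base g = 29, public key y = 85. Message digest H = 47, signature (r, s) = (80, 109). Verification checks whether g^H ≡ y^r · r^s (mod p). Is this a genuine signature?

Left side g^H mod p:
Squares mod 113: 29^1≡29, 29^2≡50, 29^4≡14, 29^8≡83, 29^16≡109, 29^32≡16
47 = 32 + 8 + 4 + 2 + 1, so 29^47 ≡ 16·83·14·50·29 ≡ 103 (mod 113)
Right side y^r · r^s mod p:
Squares mod 113: 85^1≡85, 85^2≡106, 85^4≡49, 85^8≡28, 85^16≡106, 85^32≡49, 85^64≡28
80 = 64 + 16, so 85^80 ≡ 28·106 ≡ 30 (mod 113)
Squares mod 113: 80^1≡80, 80^2≡72, 80^4≡99, 80^8≡83, 80^16≡109, 80^32≡16, 80^64≡30
109 = 64 + 32 + 8 + 4 + 1, so 80^109 ≡ 30·16·83·99·80 ≡ 75 (mod 113)
30·75 = 2250 ≡ 103 (mod 113)
103 ≡ 103 (mod 113), so the signature is genuine.

genuine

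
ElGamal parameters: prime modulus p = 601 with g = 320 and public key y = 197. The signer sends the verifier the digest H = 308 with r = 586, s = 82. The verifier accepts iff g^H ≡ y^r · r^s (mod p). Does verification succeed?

passes

Left side g^H mod p:
320^2 = 102400 ≡ 230
320^4 ≡ 230^2 = 52900 ≡ 12
320^8 ≡ 12^2 = 144
320^16 ≡ 144^2 = 20736 ≡ 302
320^32 ≡ 302^2 = 91204 ≡ 453
320^64 ≡ 453^2 = 205209 ≡ 268
320^128 ≡ 268^2 = 71824 ≡ 305
320^256 ≡ 305^2 = 93025 ≡ 471
308 = 256 + 32 + 16 + 4, so 320^308 ≡ 471·453·302·12 ≡ 144 (mod 601)
Right side y^r · r^s mod p:
197^2 = 38809 ≡ 345
197^4 ≡ 345^2 = 119025 ≡ 27
197^8 ≡ 27^2 = 729 ≡ 128
197^16 ≡ 128^2 = 16384 ≡ 157
197^32 ≡ 157^2 = 24649 ≡ 8
197^64 ≡ 8^2 = 64
197^128 ≡ 64^2 = 4096 ≡ 490
197^256 ≡ 490^2 = 240100 ≡ 301
197^512 ≡ 301^2 = 90601 ≡ 451
586 = 512 + 64 + 8 + 2, so 197^586 ≡ 451·64·128·345 ≡ 385 (mod 601)
586^2 = 343396 ≡ 225
586^4 ≡ 225^2 = 50625 ≡ 141
586^8 ≡ 141^2 = 19881 ≡ 48
586^16 ≡ 48^2 = 2304 ≡ 501
586^32 ≡ 501^2 = 251001 ≡ 384
586^64 ≡ 384^2 = 147456 ≡ 211
82 = 64 + 16 + 2, so 586^82 ≡ 211·501·225 ≡ 400 (mod 601)
385·400 = 154000 ≡ 144 (mod 601)
144 ≡ 144 (mod 601), so the signature is genuine.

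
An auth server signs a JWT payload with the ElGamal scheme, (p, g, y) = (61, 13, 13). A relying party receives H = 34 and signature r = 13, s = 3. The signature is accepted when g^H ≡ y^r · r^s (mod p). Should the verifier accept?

Left side g^H mod p:
Squares mod 61: 13^1≡13, 13^2≡47, 13^4≡13, 13^8≡47, 13^16≡13, 13^32≡47
34 = 32 + 2, so 13^34 ≡ 47·47 ≡ 13 (mod 61)
Right side y^r · r^s mod p:
Squares mod 61: 13^1≡13, 13^2≡47, 13^4≡13, 13^8≡47
13 = 8 + 4 + 1, so 13^13 ≡ 47·13·13 ≡ 13 (mod 61)
Squares mod 61: 13^1≡13, 13^2≡47
3 = 2 + 1, so 13^3 ≡ 47·13 ≡ 1 (mod 61)
13·1 = 13 ≡ 13 (mod 61)
13 ≡ 13 (mod 61), so the signature is genuine.

accept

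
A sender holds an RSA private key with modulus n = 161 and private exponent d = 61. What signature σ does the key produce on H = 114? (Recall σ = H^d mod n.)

114

Squares mod 161: H^1≡114, H^2≡116, H^4≡93, H^8≡116, H^16≡93, H^32≡116
61 = 32 + 16 + 8 + 4 + 1, so H^61 ≡ 116·93·116·93·114 ≡ 114 (mod 161)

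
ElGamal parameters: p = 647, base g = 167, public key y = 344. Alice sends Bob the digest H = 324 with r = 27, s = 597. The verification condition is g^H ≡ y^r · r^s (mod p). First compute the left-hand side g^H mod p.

167

167^324 mod 647 = 167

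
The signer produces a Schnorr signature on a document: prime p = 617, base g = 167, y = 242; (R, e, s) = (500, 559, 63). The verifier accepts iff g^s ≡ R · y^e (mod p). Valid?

g^s mod p:
167^2 = 27889 ≡ 124
167^4 ≡ 124^2 = 15376 ≡ 568
167^8 ≡ 568^2 = 322624 ≡ 550
167^16 ≡ 550^2 = 302500 ≡ 170
167^32 ≡ 170^2 = 28900 ≡ 518
63 = 32 + 16 + 8 + 4 + 2 + 1, so 167^63 ≡ 518·170·550·568·124·167 ≡ 188 (mod 617)
R · y^e mod p:
242^2 = 58564 ≡ 566
242^4 ≡ 566^2 = 320356 ≡ 133
242^8 ≡ 133^2 = 17689 ≡ 413
242^16 ≡ 413^2 = 170569 ≡ 277
242^32 ≡ 277^2 = 76729 ≡ 221
242^64 ≡ 221^2 = 48841 ≡ 98
242^128 ≡ 98^2 = 9604 ≡ 349
242^256 ≡ 349^2 = 121801 ≡ 252
242^512 ≡ 252^2 = 63504 ≡ 570
559 = 512 + 32 + 8 + 4 + 2 + 1, so 242^559 ≡ 570·221·413·133·566·242 ≡ 438 (mod 617)
500·438 = 219000 ≡ 582 (mod 617)
188 ≠ 582; the check fails.

no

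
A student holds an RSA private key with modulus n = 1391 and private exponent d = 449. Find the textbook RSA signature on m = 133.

412

m^2 ≡ 133^2 = 17689 ≡ 997
m^4 ≡ 997^2 = 994009 ≡ 835
m^8 ≡ 835^2 = 697225 ≡ 334
m^16 ≡ 334^2 = 111556 ≡ 276
m^32 ≡ 276^2 = 76176 ≡ 1062
m^64 ≡ 1062^2 = 1127844 ≡ 1134
m^128 ≡ 1134^2 = 1285956 ≡ 672
m^256 ≡ 672^2 = 451584 ≡ 900
449 = 256 + 128 + 64 + 1, so m^449 ≡ 900·672·1134·133 ≡ 412 (mod 1391)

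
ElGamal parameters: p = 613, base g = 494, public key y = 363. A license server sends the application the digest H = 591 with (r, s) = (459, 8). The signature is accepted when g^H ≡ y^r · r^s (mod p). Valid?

Left side g^H mod p:
Squares mod 613: 494^1≡494, 494^2≡62, 494^4≡166, 494^8≡584, 494^16≡228, 494^32≡492, 494^64≡542, 494^128≡137, 494^256≡379, 494^512≡199
591 = 512 + 64 + 8 + 4 + 2 + 1, so 494^591 ≡ 199·542·584·166·62·494 ≡ 552 (mod 613)
Right side y^r · r^s mod p:
Squares mod 613: 363^1≡363, 363^2≡587, 363^4≡63, 363^8≡291, 363^16≡87, 363^32≡213, 363^64≡7, 363^128≡49, 363^256≡562
459 = 256 + 128 + 64 + 8 + 2 + 1, so 363^459 ≡ 562·49·7·291·587·363 ≡ 1 (mod 613)
Squares mod 613: 459^1≡459, 459^2≡422, 459^4≡314, 459^8≡516
459^8 ≡ 516 (mod 613)
1·516 = 516 ≡ 516 (mod 613)
552 ≠ 516, so verification fails.

no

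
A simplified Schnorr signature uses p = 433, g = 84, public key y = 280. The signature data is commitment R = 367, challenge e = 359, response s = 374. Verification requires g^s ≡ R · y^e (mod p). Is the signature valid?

g^s mod p:
84^2 = 7056 ≡ 128
84^4 ≡ 128^2 = 16384 ≡ 363
84^8 ≡ 363^2 = 131769 ≡ 137
84^16 ≡ 137^2 = 18769 ≡ 150
84^32 ≡ 150^2 = 22500 ≡ 417
84^64 ≡ 417^2 = 173889 ≡ 256
84^128 ≡ 256^2 = 65536 ≡ 153
84^256 ≡ 153^2 = 23409 ≡ 27
374 = 256 + 64 + 32 + 16 + 4 + 2, so 84^374 ≡ 27·256·417·150·363·128 ≡ 398 (mod 433)
R · y^e mod p:
280^2 = 78400 ≡ 27
280^4 ≡ 27^2 = 729 ≡ 296
280^8 ≡ 296^2 = 87616 ≡ 150
280^16 ≡ 150^2 = 22500 ≡ 417
280^32 ≡ 417^2 = 173889 ≡ 256
280^64 ≡ 256^2 = 65536 ≡ 153
280^128 ≡ 153^2 = 23409 ≡ 27
280^256 ≡ 27^2 = 729 ≡ 296
359 = 256 + 64 + 32 + 4 + 2 + 1, so 280^359 ≡ 296·153·256·296·27·280 ≡ 283 (mod 433)
367·283 = 103861 ≡ 374 (mod 433)
398 ≠ 374; the check fails.

invalid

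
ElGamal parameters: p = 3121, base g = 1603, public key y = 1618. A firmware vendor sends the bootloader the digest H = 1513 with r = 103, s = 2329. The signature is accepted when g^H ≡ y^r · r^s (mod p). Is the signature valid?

valid

Left side g^H mod p:
1603^2 = 2569609 ≡ 1026
1603^4 ≡ 1026^2 = 1052676 ≡ 899
1603^8 ≡ 899^2 = 808201 ≡ 2983
1603^16 ≡ 2983^2 = 8898289 ≡ 318
1603^32 ≡ 318^2 = 101124 ≡ 1252
1603^64 ≡ 1252^2 = 1567504 ≡ 762
1603^128 ≡ 762^2 = 580644 ≡ 138
1603^256 ≡ 138^2 = 19044 ≡ 318
1603^512 ≡ 318^2 = 101124 ≡ 1252
1603^1024 ≡ 1252^2 = 1567504 ≡ 762
1513 = 1024 + 256 + 128 + 64 + 32 + 8 + 1, so 1603^1513 ≡ 762·318·138·762·1252·2983·1603 ≡ 142 (mod 3121)
Right side y^r · r^s mod p:
1618^2 = 2617924 ≡ 2526
1618^4 ≡ 2526^2 = 6380676 ≡ 1352
1618^8 ≡ 1352^2 = 1827904 ≡ 2119
1618^16 ≡ 2119^2 = 4490161 ≡ 2163
1618^32 ≡ 2163^2 = 4678569 ≡ 190
1618^64 ≡ 190^2 = 36100 ≡ 1769
103 = 64 + 32 + 4 + 2 + 1, so 1618^103 ≡ 1769·190·1352·2526·1618 ≡ 1442 (mod 3121)
103^2 = 10609 ≡ 1246
103^4 ≡ 1246^2 = 1552516 ≡ 1379
103^8 ≡ 1379^2 = 1901641 ≡ 952
103^16 ≡ 952^2 = 906304 ≡ 1214
103^32 ≡ 1214^2 = 1473796 ≡ 684
103^64 ≡ 684^2 = 467856 ≡ 2827
103^128 ≡ 2827^2 = 7991929 ≡ 2169
103^256 ≡ 2169^2 = 4704561 ≡ 1214
103^512 ≡ 1214^2 = 1473796 ≡ 684
103^1024 ≡ 684^2 = 467856 ≡ 2827
103^2048 ≡ 2827^2 = 7991929 ≡ 2169
2329 = 2048 + 256 + 16 + 8 + 1, so 103^2329 ≡ 2169·1214·1214·952·103 ≡ 2277 (mod 3121)
1442·2277 = 3283434 ≡ 142 (mod 3121)
142 ≡ 142 (mod 3121), so the signature is genuine.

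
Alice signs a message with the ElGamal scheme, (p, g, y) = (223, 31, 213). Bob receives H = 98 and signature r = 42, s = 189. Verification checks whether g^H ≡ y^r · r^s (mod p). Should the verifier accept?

Left side g^H mod p:
31^98 mod 223 = 116
Right side y^r · r^s mod p:
213^42 mod 223 = 49
42^189 mod 223 = 167
49·167 = 8183 ≡ 155 (mod 223)
116 ≠ 155, so verification fails.

reject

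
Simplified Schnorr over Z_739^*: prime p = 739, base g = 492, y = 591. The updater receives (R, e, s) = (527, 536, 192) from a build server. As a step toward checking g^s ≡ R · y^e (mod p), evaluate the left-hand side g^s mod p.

551

492^2 = 242064 ≡ 411
492^4 ≡ 411^2 = 168921 ≡ 429
492^8 ≡ 429^2 = 184041 ≡ 30
492^16 ≡ 30^2 = 900 ≡ 161
492^32 ≡ 161^2 = 25921 ≡ 56
492^64 ≡ 56^2 = 3136 ≡ 180
492^128 ≡ 180^2 = 32400 ≡ 623
192 = 128 + 64, so 492^192 ≡ 623·180 ≡ 551 (mod 739)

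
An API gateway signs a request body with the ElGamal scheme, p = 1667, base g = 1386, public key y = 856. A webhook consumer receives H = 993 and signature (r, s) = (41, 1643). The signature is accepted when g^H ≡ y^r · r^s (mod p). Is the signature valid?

Left side g^H mod p:
1386^2 = 1920996 ≡ 612
1386^4 ≡ 612^2 = 374544 ≡ 1136
1386^8 ≡ 1136^2 = 1290496 ≡ 238
1386^16 ≡ 238^2 = 56644 ≡ 1633
1386^32 ≡ 1633^2 = 2666689 ≡ 1156
1386^64 ≡ 1156^2 = 1336336 ≡ 1069
1386^128 ≡ 1069^2 = 1142761 ≡ 866
1386^256 ≡ 866^2 = 749956 ≡ 1473
1386^512 ≡ 1473^2 = 2169729 ≡ 962
993 = 512 + 256 + 128 + 64 + 32 + 1, so 1386^993 ≡ 962·1473·866·1069·1156·1386 ≡ 896 (mod 1667)
Right side y^r · r^s mod p:
856^2 = 732736 ≡ 923
856^4 ≡ 923^2 = 851929 ≡ 92
856^8 ≡ 92^2 = 8464 ≡ 129
856^16 ≡ 129^2 = 16641 ≡ 1638
856^32 ≡ 1638^2 = 2683044 ≡ 841
41 = 32 + 8 + 1, so 856^41 ≡ 841·129·856 ≡ 1348 (mod 1667)
41^2 = 1681 ≡ 14
41^4 ≡ 14^2 = 196
41^8 ≡ 196^2 = 38416 ≡ 75
41^16 ≡ 75^2 = 5625 ≡ 624
41^32 ≡ 624^2 = 389376 ≡ 965
41^64 ≡ 965^2 = 931225 ≡ 1039
41^128 ≡ 1039^2 = 1079521 ≡ 972
41^256 ≡ 972^2 = 944784 ≡ 1262
41^512 ≡ 1262^2 = 1592644 ≡ 659
41^1024 ≡ 659^2 = 434281 ≡ 861
1643 = 1024 + 512 + 64 + 32 + 8 + 2 + 1, so 41^1643 ≡ 861·659·1039·965·75·14·41 ≡ 1627 (mod 1667)
1348·1627 = 2193196 ≡ 1091 (mod 1667)
896 ≠ 1091, so verification fails.

invalid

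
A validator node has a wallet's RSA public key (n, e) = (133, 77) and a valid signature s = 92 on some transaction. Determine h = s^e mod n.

99

s^2 ≡ 92^2 = 8464 ≡ 85
s^4 ≡ 85^2 = 7225 ≡ 43
s^8 ≡ 43^2 = 1849 ≡ 120
s^16 ≡ 120^2 = 14400 ≡ 36
s^32 ≡ 36^2 = 1296 ≡ 99
s^64 ≡ 99^2 = 9801 ≡ 92
77 = 64 + 8 + 4 + 1, so s^77 ≡ 92·120·43·92 ≡ 99 (mod 133)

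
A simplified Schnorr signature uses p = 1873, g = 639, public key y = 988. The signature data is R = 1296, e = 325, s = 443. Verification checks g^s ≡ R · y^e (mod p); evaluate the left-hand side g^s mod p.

639^2 = 408321 ≡ 7
639^4 ≡ 7^2 = 49
639^8 ≡ 49^2 = 2401 ≡ 528
639^16 ≡ 528^2 = 278784 ≡ 1580
639^32 ≡ 1580^2 = 2496400 ≡ 1564
639^64 ≡ 1564^2 = 2446096 ≡ 1831
639^128 ≡ 1831^2 = 3352561 ≡ 1764
639^256 ≡ 1764^2 = 3111696 ≡ 643
443 = 256 + 128 + 32 + 16 + 8 + 2 + 1, so 639^443 ≡ 643·1764·1564·1580·528·7·639 ≡ 800 (mod 1873)

800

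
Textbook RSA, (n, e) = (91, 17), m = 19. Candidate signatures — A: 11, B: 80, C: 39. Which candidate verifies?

B

Candidate A: Squares mod 91: 11^1≡11, 11^2≡30, 11^4≡81, 11^8≡9, 11^16≡81; 17 = 16 + 1, so 11^17 ≡ 81·11 ≡ 72 (mod 91)
Candidate B: Squares mod 91: 80^1≡80, 80^2≡30, 80^4≡81, 80^8≡9, 80^16≡81; 17 = 16 + 1, so 80^17 ≡ 81·80 ≡ 19 (mod 91)
  → matches m = 19
Candidate C: Squares mod 91: 39^1≡39, 39^2≡65, 39^4≡39, 39^8≡65, 39^16≡39; 17 = 16 + 1, so 39^17 ≡ 39·39 ≡ 65 (mod 91)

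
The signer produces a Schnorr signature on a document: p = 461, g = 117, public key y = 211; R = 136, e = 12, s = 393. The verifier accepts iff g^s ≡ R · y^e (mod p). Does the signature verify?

verifies

g^s mod p:
117^393 mod 461 = 28
R · y^e mod p:
211^12 mod 461 = 68
136·68 = 9248 ≡ 28 (mod 461)
28 ≡ 28 (mod 461); signature holds.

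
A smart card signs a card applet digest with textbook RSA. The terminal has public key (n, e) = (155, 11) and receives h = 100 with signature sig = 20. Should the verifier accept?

sig^2 ≡ 20^2 = 400 ≡ 90
sig^4 ≡ 90^2 = 8100 ≡ 40
sig^8 ≡ 40^2 = 1600 ≡ 50
11 = 8 + 2 + 1, so sig^11 ≡ 50·90·20 ≡ 100 (mod 155)
sig^11 mod 155 = 100 matches h.

accept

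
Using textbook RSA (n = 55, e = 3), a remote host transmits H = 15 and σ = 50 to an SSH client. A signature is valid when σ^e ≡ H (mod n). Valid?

Squares mod 55: σ^1≡50, σ^2≡25
3 = 2 + 1, so σ^3 ≡ 25·50 ≡ 40 (mod 55)
σ^3 mod 55 = 40, but H = 15.

no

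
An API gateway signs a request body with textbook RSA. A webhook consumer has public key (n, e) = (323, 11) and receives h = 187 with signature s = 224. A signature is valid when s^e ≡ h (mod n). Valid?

no

s^2 ≡ 224^2 = 50176 ≡ 111
s^4 ≡ 111^2 = 12321 ≡ 47
s^8 ≡ 47^2 = 2209 ≡ 271
11 = 8 + 2 + 1, so s^11 ≡ 271·111·224 ≡ 41 (mod 323)
The recovered value 41 does not match the digest 187.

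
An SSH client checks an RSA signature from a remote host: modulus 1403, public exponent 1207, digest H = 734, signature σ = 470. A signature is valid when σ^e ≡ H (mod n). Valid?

yes

σ^1207 mod 1403 = 734
734 = H, so the signature checks out.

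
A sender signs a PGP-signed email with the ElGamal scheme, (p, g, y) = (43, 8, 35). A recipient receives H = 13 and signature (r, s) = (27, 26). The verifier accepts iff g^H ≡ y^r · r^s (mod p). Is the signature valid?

invalid

Left side g^H mod p:
Squares mod 43: 8^1≡8, 8^2≡21, 8^4≡11, 8^8≡35
13 = 8 + 4 + 1, so 8^13 ≡ 35·11·8 ≡ 27 (mod 43)
Right side y^r · r^s mod p:
Squares mod 43: 35^1≡35, 35^2≡21, 35^4≡11, 35^8≡35, 35^16≡21
27 = 16 + 8 + 2 + 1, so 35^27 ≡ 21·35·21·35 ≡ 16 (mod 43)
Squares mod 43: 27^1≡27, 27^2≡41, 27^4≡4, 27^8≡16, 27^16≡41
26 = 16 + 8 + 2, so 27^26 ≡ 41·16·41 ≡ 21 (mod 43)
16·21 = 336 ≡ 35 (mod 43)
27 ≠ 35, so verification fails.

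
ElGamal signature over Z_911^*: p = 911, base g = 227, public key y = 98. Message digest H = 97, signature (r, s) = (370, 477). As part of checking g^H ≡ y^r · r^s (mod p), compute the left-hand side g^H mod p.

237

227^2 = 51529 ≡ 513
227^4 ≡ 513^2 = 263169 ≡ 801
227^8 ≡ 801^2 = 641601 ≡ 257
227^16 ≡ 257^2 = 66049 ≡ 457
227^32 ≡ 457^2 = 208849 ≡ 230
227^64 ≡ 230^2 = 52900 ≡ 62
97 = 64 + 32 + 1, so 227^97 ≡ 62·230·227 ≡ 237 (mod 911)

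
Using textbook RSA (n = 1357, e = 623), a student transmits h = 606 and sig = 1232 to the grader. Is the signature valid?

sig^2 ≡ 1232^2 = 1517824 ≡ 698
sig^4 ≡ 698^2 = 487204 ≡ 41
sig^8 ≡ 41^2 = 1681 ≡ 324
sig^16 ≡ 324^2 = 104976 ≡ 487
sig^32 ≡ 487^2 = 237169 ≡ 1051
sig^64 ≡ 1051^2 = 1104601 ≡ 3
sig^128 ≡ 3^2 = 9
sig^256 ≡ 9^2 = 81
sig^512 ≡ 81^2 = 6561 ≡ 1133
623 = 512 + 64 + 32 + 8 + 4 + 2 + 1, so sig^623 ≡ 1133·3·1051·324·41·698·1232 ≡ 975 (mod 1357)
The recovered value 975 does not match the digest 606.

invalid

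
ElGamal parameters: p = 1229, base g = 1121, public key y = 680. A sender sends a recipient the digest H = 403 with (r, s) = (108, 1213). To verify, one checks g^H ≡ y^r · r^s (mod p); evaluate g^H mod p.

Squares mod 1229: 1121^1≡1121, 1121^2≡603, 1121^4≡1054, 1121^8≡1129, 1121^16≡168, 1121^32≡1186, 1121^64≡620, 1121^128≡952, 1121^256≡531
403 = 256 + 128 + 16 + 2 + 1, so 1121^403 ≡ 531·952·168·603·1121 ≡ 470 (mod 1229)

470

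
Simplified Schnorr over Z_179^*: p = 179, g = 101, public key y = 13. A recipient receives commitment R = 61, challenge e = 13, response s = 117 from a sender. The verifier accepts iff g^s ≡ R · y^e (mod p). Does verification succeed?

fails

g^s mod p:
101^2 = 10201 ≡ 177
101^4 ≡ 177^2 = 31329 ≡ 4
101^8 ≡ 4^2 = 16
101^16 ≡ 16^2 = 256 ≡ 77
101^32 ≡ 77^2 = 5929 ≡ 22
101^64 ≡ 22^2 = 484 ≡ 126
117 = 64 + 32 + 16 + 4 + 1, so 101^117 ≡ 126·22·77·4·101 ≡ 95 (mod 179)
R · y^e mod p:
13^2 = 169
13^4 ≡ 169^2 = 28561 ≡ 100
13^8 ≡ 100^2 = 10000 ≡ 155
13 = 8 + 4 + 1, so 13^13 ≡ 155·100·13 ≡ 125 (mod 179)
61·125 = 7625 ≡ 107 (mod 179)
95 ≠ 107; the check fails.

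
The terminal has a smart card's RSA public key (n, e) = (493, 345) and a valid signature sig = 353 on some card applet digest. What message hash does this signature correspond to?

sig^2 ≡ 353^2 = 124609 ≡ 373
sig^4 ≡ 373^2 = 139129 ≡ 103
sig^8 ≡ 103^2 = 10609 ≡ 256
sig^16 ≡ 256^2 = 65536 ≡ 460
sig^32 ≡ 460^2 = 211600 ≡ 103
sig^64 ≡ 103^2 = 10609 ≡ 256
sig^128 ≡ 256^2 = 65536 ≡ 460
sig^256 ≡ 460^2 = 211600 ≡ 103
345 = 256 + 64 + 16 + 8 + 1, so sig^345 ≡ 103·256·460·256·353 ≡ 149 (mod 493)

149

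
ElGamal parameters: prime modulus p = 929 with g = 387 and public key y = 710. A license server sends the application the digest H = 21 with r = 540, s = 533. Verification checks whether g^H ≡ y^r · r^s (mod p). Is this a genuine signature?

Left side g^H mod p:
387^2 = 149769 ≡ 200
387^4 ≡ 200^2 = 40000 ≡ 53
387^8 ≡ 53^2 = 2809 ≡ 22
387^16 ≡ 22^2 = 484
21 = 16 + 4 + 1, so 387^21 ≡ 484·53·387 ≡ 30 (mod 929)
Right side y^r · r^s mod p:
710^2 = 504100 ≡ 582
710^4 ≡ 582^2 = 338724 ≡ 568
710^8 ≡ 568^2 = 322624 ≡ 261
710^16 ≡ 261^2 = 68121 ≡ 304
710^32 ≡ 304^2 = 92416 ≡ 445
710^64 ≡ 445^2 = 198025 ≡ 148
710^128 ≡ 148^2 = 21904 ≡ 537
710^256 ≡ 537^2 = 288369 ≡ 379
710^512 ≡ 379^2 = 143641 ≡ 575
540 = 512 + 16 + 8 + 4, so 710^540 ≡ 575·304·261·568 ≡ 511 (mod 929)
540^2 = 291600 ≡ 823
540^4 ≡ 823^2 = 677329 ≡ 88
540^8 ≡ 88^2 = 7744 ≡ 312
540^16 ≡ 312^2 = 97344 ≡ 728
540^32 ≡ 728^2 = 529984 ≡ 454
540^64 ≡ 454^2 = 206116 ≡ 807
540^128 ≡ 807^2 = 651249 ≡ 20
540^256 ≡ 20^2 = 400
540^512 ≡ 400^2 = 160000 ≡ 212
533 = 512 + 16 + 4 + 1, so 540^533 ≡ 212·728·88·540 ≡ 480 (mod 929)
511·480 = 245280 ≡ 24 (mod 929)
30 ≠ 24, so verification fails.

forged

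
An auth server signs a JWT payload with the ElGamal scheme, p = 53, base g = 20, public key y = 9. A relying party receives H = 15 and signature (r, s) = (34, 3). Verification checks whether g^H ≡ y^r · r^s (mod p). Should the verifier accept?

Left side g^H mod p:
20^2 = 400 ≡ 29
20^4 ≡ 29^2 = 841 ≡ 46
20^8 ≡ 46^2 = 2116 ≡ 49
15 = 8 + 4 + 2 + 1, so 20^15 ≡ 49·46·29·20 ≡ 22 (mod 53)
Right side y^r · r^s mod p:
9^2 = 81 ≡ 28
9^4 ≡ 28^2 = 784 ≡ 42
9^8 ≡ 42^2 = 1764 ≡ 15
9^16 ≡ 15^2 = 225 ≡ 13
9^32 ≡ 13^2 = 169 ≡ 10
34 = 32 + 2, so 9^34 ≡ 10·28 ≡ 15 (mod 53)
34^2 = 1156 ≡ 43
3 = 2 + 1, so 34^3 ≡ 43·34 ≡ 31 (mod 53)
15·31 = 465 ≡ 41 (mod 53)
22 ≠ 41, so verification fails.

reject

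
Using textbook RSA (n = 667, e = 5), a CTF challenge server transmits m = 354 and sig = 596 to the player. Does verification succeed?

fails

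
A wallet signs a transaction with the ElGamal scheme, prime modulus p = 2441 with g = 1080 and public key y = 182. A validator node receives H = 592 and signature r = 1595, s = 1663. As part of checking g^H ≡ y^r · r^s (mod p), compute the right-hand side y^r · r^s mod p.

182^2 = 33124 ≡ 1391
182^4 ≡ 1391^2 = 1934881 ≡ 1609
182^8 ≡ 1609^2 = 2588881 ≡ 1421
182^16 ≡ 1421^2 = 2019241 ≡ 534
182^32 ≡ 534^2 = 285156 ≡ 2000
182^64 ≡ 2000^2 = 4000000 ≡ 1642
182^128 ≡ 1642^2 = 2696164 ≡ 1300
182^256 ≡ 1300^2 = 1690000 ≡ 828
182^512 ≡ 828^2 = 685584 ≡ 2104
182^1024 ≡ 2104^2 = 4426816 ≡ 1283
1595 = 1024 + 512 + 32 + 16 + 8 + 2 + 1, so 182^1595 ≡ 1283·2104·2000·534·1421·1391·182 ≡ 334 (mod 2441)
1595^2 = 2544025 ≡ 503
1595^4 ≡ 503^2 = 253009 ≡ 1586
1595^8 ≡ 1586^2 = 2515396 ≡ 1166
1595^16 ≡ 1166^2 = 1359556 ≡ 2360
1595^32 ≡ 2360^2 = 5569600 ≡ 1679
1595^64 ≡ 1679^2 = 2819041 ≡ 2127
1595^128 ≡ 2127^2 = 4524129 ≡ 956
1595^256 ≡ 956^2 = 913936 ≡ 1002
1595^512 ≡ 1002^2 = 1004004 ≡ 753
1595^1024 ≡ 753^2 = 567009 ≡ 697
1663 = 1024 + 512 + 64 + 32 + 16 + 8 + 4 + 2 + 1, so 1595^1663 ≡ 697·753·2127·1679·2360·1166·1586·503·1595 ≡ 565 (mod 2441)
y^r · r^s ≡ 334·565 = 188710 ≡ 753 (mod 2441)

753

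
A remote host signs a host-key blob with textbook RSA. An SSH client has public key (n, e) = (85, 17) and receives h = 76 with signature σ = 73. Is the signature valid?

invalid

σ^2 ≡ 73^2 = 5329 ≡ 59
σ^4 ≡ 59^2 = 3481 ≡ 81
σ^8 ≡ 81^2 = 6561 ≡ 16
σ^16 ≡ 16^2 = 256 ≡ 1
17 = 16 + 1, so σ^17 ≡ 1·73 ≡ 73 (mod 85)
The recovered value 73 does not match the digest 76.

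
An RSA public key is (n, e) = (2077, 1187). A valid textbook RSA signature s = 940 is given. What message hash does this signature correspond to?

s^2 ≡ 940^2 = 883600 ≡ 875
s^4 ≡ 875^2 = 765625 ≡ 1289
s^8 ≡ 1289^2 = 1661521 ≡ 1998
s^16 ≡ 1998^2 = 3992004 ≡ 10
s^32 ≡ 10^2 = 100
s^64 ≡ 100^2 = 10000 ≡ 1692
s^128 ≡ 1692^2 = 2862864 ≡ 758
s^256 ≡ 758^2 = 574564 ≡ 1312
s^512 ≡ 1312^2 = 1721344 ≡ 1588
s^1024 ≡ 1588^2 = 2521744 ≡ 266
1187 = 1024 + 128 + 32 + 2 + 1, so s^1187 ≡ 266·758·100·875·940 ≡ 503 (mod 2077)

503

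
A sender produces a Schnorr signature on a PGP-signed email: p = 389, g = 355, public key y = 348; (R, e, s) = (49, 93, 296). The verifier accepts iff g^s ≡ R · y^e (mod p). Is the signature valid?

g^s mod p:
Squares mod 389: 355^1≡355, 355^2≡378, 355^4≡121, 355^8≡248, 355^16≡42, 355^32≡208, 355^64≡85, 355^128≡223, 355^256≡326
296 = 256 + 32 + 8, so 355^296 ≡ 326·208·248 ≡ 303 (mod 389)
R · y^e mod p:
Squares mod 389: 348^1≡348, 348^2≡125, 348^4≡65, 348^8≡335, 348^16≡193, 348^32≡294, 348^64≡78
93 = 64 + 16 + 8 + 4 + 1, so 348^93 ≡ 78·193·335·65·348 ≡ 6 (mod 389)
49·6 = 294 ≡ 294 (mod 389)
303 ≠ 294; the check fails.

invalid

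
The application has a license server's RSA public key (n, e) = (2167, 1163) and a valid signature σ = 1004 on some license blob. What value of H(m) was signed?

610

σ^2 ≡ 1004^2 = 1008016 ≡ 361
σ^4 ≡ 361^2 = 130321 ≡ 301
σ^8 ≡ 301^2 = 90601 ≡ 1754
σ^16 ≡ 1754^2 = 3076516 ≡ 1543
σ^32 ≡ 1543^2 = 2380849 ≡ 1483
σ^64 ≡ 1483^2 = 2199289 ≡ 1951
σ^128 ≡ 1951^2 = 3806401 ≡ 1149
σ^256 ≡ 1149^2 = 1320201 ≡ 498
σ^512 ≡ 498^2 = 248004 ≡ 966
σ^1024 ≡ 966^2 = 933156 ≡ 1346
1163 = 1024 + 128 + 8 + 2 + 1, so σ^1163 ≡ 1346·1149·1754·361·1004 ≡ 610 (mod 2167)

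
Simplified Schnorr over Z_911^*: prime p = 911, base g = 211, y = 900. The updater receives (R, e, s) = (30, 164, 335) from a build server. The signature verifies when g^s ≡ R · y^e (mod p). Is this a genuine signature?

genuine

g^s mod p:
Squares mod 911: 211^1≡211, 211^2≡793, 211^4≡259, 211^8≡578, 211^16≡658, 211^32≡239, 211^64≡639, 211^128≡193, 211^256≡809
335 = 256 + 64 + 8 + 4 + 2 + 1, so 211^335 ≡ 809·639·578·259·793·211 ≡ 121 (mod 911)
R · y^e mod p:
Squares mod 911: 900^1≡900, 900^2≡121, 900^4≡65, 900^8≡581, 900^16≡491, 900^32≡577, 900^64≡414, 900^128≡128
164 = 128 + 32 + 4, so 900^164 ≡ 128·577·65 ≡ 581 (mod 911)
30·581 = 17430 ≡ 121 (mod 911)
121 ≡ 121 (mod 911); signature holds.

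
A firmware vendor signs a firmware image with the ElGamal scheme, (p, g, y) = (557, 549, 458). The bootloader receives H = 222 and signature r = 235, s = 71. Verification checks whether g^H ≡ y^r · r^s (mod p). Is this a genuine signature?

Left side g^H mod p:
549^222 mod 557 = 426
Right side y^r · r^s mod p:
458^235 mod 557 = 344
235^71 mod 557 = 542
344·542 = 186448 ≡ 410 (mod 557)
426 ≠ 410, so verification fails.

forged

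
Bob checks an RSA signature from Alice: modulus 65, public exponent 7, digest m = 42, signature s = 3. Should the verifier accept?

accept

s^7 mod 65 = 42
Since 42 equals the digest 42, verification succeeds.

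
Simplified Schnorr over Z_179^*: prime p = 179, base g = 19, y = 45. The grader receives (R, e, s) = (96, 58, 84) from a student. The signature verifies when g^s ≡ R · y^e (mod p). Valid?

g^s mod p:
19^2 = 361 ≡ 3
19^4 ≡ 3^2 = 9
19^8 ≡ 9^2 = 81
19^16 ≡ 81^2 = 6561 ≡ 117
19^32 ≡ 117^2 = 13689 ≡ 85
19^64 ≡ 85^2 = 7225 ≡ 65
84 = 64 + 16 + 4, so 19^84 ≡ 65·117·9 ≡ 67 (mod 179)
R · y^e mod p:
45^2 = 2025 ≡ 56
45^4 ≡ 56^2 = 3136 ≡ 93
45^8 ≡ 93^2 = 8649 ≡ 57
45^16 ≡ 57^2 = 3249 ≡ 27
45^32 ≡ 27^2 = 729 ≡ 13
58 = 32 + 16 + 8 + 2, so 45^58 ≡ 13·27·57·56 ≡ 31 (mod 179)
96·31 = 2976 ≡ 112 (mod 179)
67 ≠ 112; the check fails.

no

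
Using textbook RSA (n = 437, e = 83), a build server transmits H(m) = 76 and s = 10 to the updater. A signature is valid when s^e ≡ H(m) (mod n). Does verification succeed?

fails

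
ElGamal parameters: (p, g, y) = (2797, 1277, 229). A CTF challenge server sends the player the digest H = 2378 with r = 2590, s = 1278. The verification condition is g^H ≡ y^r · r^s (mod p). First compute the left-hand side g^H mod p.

1861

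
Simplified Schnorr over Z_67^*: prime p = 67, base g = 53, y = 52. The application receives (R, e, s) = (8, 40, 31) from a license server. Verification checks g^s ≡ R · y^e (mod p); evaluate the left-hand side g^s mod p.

53^31 mod 67 = 27

27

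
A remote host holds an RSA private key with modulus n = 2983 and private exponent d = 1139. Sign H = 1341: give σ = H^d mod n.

558

H^2 ≡ 1341^2 = 1798281 ≡ 2515
H^4 ≡ 2515^2 = 6325225 ≡ 1265
H^8 ≡ 1265^2 = 1600225 ≡ 1337
H^16 ≡ 1337^2 = 1787569 ≡ 752
H^32 ≡ 752^2 = 565504 ≡ 1717
H^64 ≡ 1717^2 = 2948089 ≡ 885
H^128 ≡ 885^2 = 783225 ≡ 1679
H^256 ≡ 1679^2 = 2819041 ≡ 106
H^512 ≡ 106^2 = 11236 ≡ 2287
H^1024 ≡ 2287^2 = 5230369 ≡ 1170
1139 = 1024 + 64 + 32 + 16 + 2 + 1, so H^1139 ≡ 1170·885·1717·752·2515·1341 ≡ 558 (mod 2983)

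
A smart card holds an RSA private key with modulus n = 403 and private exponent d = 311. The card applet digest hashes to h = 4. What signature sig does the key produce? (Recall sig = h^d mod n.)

283

Squares mod 403: h^1≡4, h^2≡16, h^4≡256, h^8≡250, h^16≡35, h^32≡16, h^64≡256, h^128≡250, h^256≡35
311 = 256 + 32 + 16 + 4 + 2 + 1, so h^311 ≡ 35·16·35·256·16·4 ≡ 283 (mod 403)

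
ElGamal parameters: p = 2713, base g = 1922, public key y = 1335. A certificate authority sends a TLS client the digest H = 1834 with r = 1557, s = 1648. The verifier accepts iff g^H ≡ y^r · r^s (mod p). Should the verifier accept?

Left side g^H mod p:
Squares mod 2713: 1922^1≡1922, 1922^2≡1691, 1922^4≡2692, 1922^8≡441, 1922^16≡1858, 1922^32≡1228, 1922^64≡2269, 1922^128≡1800, 1922^256≡678, 1922^512≡1187, 1922^1024≡922
1834 = 1024 + 512 + 256 + 32 + 8 + 2, so 1922^1834 ≡ 922·1187·678·1228·441·1691 ≡ 402 (mod 2713)
Right side y^r · r^s mod p:
Squares mod 2713: 1335^1≡1335, 1335^2≡2497, 1335^4≡535, 1335^8≡1360, 1335^16≡2047, 1335^32≡1337, 1335^64≡2415, 1335^128≡1988, 1335^256≡2016, 1335^512≡182, 1335^1024≡568
1557 = 1024 + 512 + 16 + 4 + 1, so 1335^1557 ≡ 568·182·2047·535·1335 ≡ 2603 (mod 2713)
Squares mod 2713: 1557^1≡1557, 1557^2≡1540, 1557^4≡438, 1557^8≡1934, 1557^16≡1842, 1557^32≡1714, 1557^64≡2330, 1557^128≡187, 1557^256≡2413, 1557^512≡471, 1557^1024≡2088
1648 = 1024 + 512 + 64 + 32 + 16, so 1557^1648 ≡ 2088·471·2330·1714·1842 ≡ 95 (mod 2713)
2603·95 = 247285 ≡ 402 (mod 2713)
402 ≡ 402 (mod 2713), so the signature is genuine.

accept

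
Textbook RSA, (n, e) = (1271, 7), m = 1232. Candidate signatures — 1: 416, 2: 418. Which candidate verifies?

Candidate 1: 416^2 = 173056 ≡ 200; 416^4 ≡ 200^2 = 40000 ≡ 599; 7 = 4 + 2 + 1, so 416^7 ≡ 599·200·416 ≡ 890 (mod 1271)
Candidate 2: 418^2 = 174724 ≡ 597; 418^4 ≡ 597^2 = 356409 ≡ 529; 7 = 4 + 2 + 1, so 418^7 ≡ 529·597·418 ≡ 1232 (mod 1271)
  → matches m = 1232

2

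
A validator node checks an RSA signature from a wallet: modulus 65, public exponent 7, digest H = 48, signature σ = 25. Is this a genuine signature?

Squares mod 65: σ^1≡25, σ^2≡40, σ^4≡40
7 = 4 + 2 + 1, so σ^7 ≡ 40·40·25 ≡ 25 (mod 65)
The recovered value 25 does not match the digest 48.

forged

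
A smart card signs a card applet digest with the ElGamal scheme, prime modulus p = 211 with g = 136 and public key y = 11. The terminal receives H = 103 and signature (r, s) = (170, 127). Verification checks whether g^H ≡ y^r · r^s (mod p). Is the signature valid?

Left side g^H mod p:
Squares mod 211: 136^1≡136, 136^2≡139, 136^4≡120, 136^8≡52, 136^16≡172, 136^32≡44, 136^64≡37
103 = 64 + 32 + 4 + 2 + 1, so 136^103 ≡ 37·44·120·139·136 ≡ 126 (mod 211)
Right side y^r · r^s mod p:
Squares mod 211: 11^1≡11, 11^2≡121, 11^4≡82, 11^8≡183, 11^16≡151, 11^32≡13, 11^64≡169, 11^128≡76
170 = 128 + 32 + 8 + 2, so 11^170 ≡ 76·13·183·121 ≡ 171 (mod 211)
Squares mod 211: 170^1≡170, 170^2≡204, 170^4≡49, 170^8≡80, 170^16≡70, 170^32≡47, 170^64≡99
127 = 64 + 32 + 16 + 8 + 4 + 2 + 1, so 170^127 ≡ 99·47·70·80·49·204·170 ≡ 44 (mod 211)
171·44 = 7524 ≡ 139 (mod 211)
126 ≠ 139, so verification fails.

invalid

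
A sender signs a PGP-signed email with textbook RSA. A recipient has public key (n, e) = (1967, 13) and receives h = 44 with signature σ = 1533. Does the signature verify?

σ^2 ≡ 1533^2 = 2350089 ≡ 1491
σ^4 ≡ 1491^2 = 2223081 ≡ 371
σ^8 ≡ 371^2 = 137641 ≡ 1918
13 = 8 + 4 + 1, so σ^13 ≡ 1918·371·1533 ≡ 49 (mod 1967)
49 ≠ 44, so verification fails.

does not verify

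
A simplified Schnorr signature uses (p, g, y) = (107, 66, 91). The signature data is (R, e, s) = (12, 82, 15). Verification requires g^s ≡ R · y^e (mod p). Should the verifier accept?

g^s mod p:
66^15 mod 107 = 104
R · y^e mod p:
91^82 mod 107 = 61
12·61 = 732 ≡ 90 (mod 107)
104 ≠ 90; the check fails.

reject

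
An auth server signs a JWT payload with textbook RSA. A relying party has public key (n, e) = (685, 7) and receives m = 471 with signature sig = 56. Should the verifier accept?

accept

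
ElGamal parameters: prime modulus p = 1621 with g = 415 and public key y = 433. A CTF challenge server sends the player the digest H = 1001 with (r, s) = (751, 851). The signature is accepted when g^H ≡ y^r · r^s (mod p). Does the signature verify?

does not verify

Left side g^H mod p:
Squares mod 1621: 415^1≡415, 415^2≡399, 415^4≡343, 415^8≡937, 415^16≡1008, 415^32≡1318, 415^64≡1033, 415^128≡471, 415^256≡1385, 415^512≡582
1001 = 512 + 256 + 128 + 64 + 32 + 8 + 1, so 415^1001 ≡ 582·1385·471·1033·1318·937·415 ≡ 399 (mod 1621)
Right side y^r · r^s mod p:
Squares mod 1621: 433^1≡433, 433^2≡1074, 433^4≡945, 433^8≡1475, 433^16≡243, 433^32≡693, 433^64≡433, 433^128≡1074, 433^256≡945, 433^512≡1475
751 = 512 + 128 + 64 + 32 + 8 + 4 + 2 + 1, so 433^751 ≡ 1475·1074·433·693·1475·945·1074·433 ≡ 945 (mod 1621)
Squares mod 1621: 751^1≡751, 751^2≡1514, 751^4≡102, 751^8≡678, 751^16≡941, 751^32≡415, 751^64≡399, 751^128≡343, 751^256≡937, 751^512≡1008
851 = 512 + 256 + 64 + 16 + 2 + 1, so 751^851 ≡ 1008·937·399·941·1514·751 ≡ 173 (mod 1621)
945·173 = 163485 ≡ 1385 (mod 1621)
399 ≠ 1385, so verification fails.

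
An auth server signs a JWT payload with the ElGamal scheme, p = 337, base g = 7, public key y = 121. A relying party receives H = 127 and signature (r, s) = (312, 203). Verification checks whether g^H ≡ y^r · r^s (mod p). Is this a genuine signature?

forged

Left side g^H mod p:
7^2 = 49
7^4 ≡ 49^2 = 2401 ≡ 42
7^8 ≡ 42^2 = 1764 ≡ 79
7^16 ≡ 79^2 = 6241 ≡ 175
7^32 ≡ 175^2 = 30625 ≡ 295
7^64 ≡ 295^2 = 87025 ≡ 79
127 = 64 + 32 + 16 + 8 + 4 + 2 + 1, so 7^127 ≡ 79·295·175·79·42·49·7 ≡ 25 (mod 337)
Right side y^r · r^s mod p:
121^2 = 14641 ≡ 150
121^4 ≡ 150^2 = 22500 ≡ 258
121^8 ≡ 258^2 = 66564 ≡ 175
121^16 ≡ 175^2 = 30625 ≡ 295
121^32 ≡ 295^2 = 87025 ≡ 79
121^64 ≡ 79^2 = 6241 ≡ 175
121^128 ≡ 175^2 = 30625 ≡ 295
121^256 ≡ 295^2 = 87025 ≡ 79
312 = 256 + 32 + 16 + 8, so 121^312 ≡ 79·79·295·175 ≡ 79 (mod 337)
312^2 = 97344 ≡ 288
312^4 ≡ 288^2 = 82944 ≡ 42
312^8 ≡ 42^2 = 1764 ≡ 79
312^16 ≡ 79^2 = 6241 ≡ 175
312^32 ≡ 175^2 = 30625 ≡ 295
312^64 ≡ 295^2 = 87025 ≡ 79
312^128 ≡ 79^2 = 6241 ≡ 175
203 = 128 + 64 + 8 + 2 + 1, so 312^203 ≡ 175·79·79·288·312 ≡ 111 (mod 337)
79·111 = 8769 ≡ 7 (mod 337)
25 ≠ 7, so verification fails.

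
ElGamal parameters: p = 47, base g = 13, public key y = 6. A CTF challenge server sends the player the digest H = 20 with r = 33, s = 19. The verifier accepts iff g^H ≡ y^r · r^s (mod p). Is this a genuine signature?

forged

Left side g^H mod p:
13^2 = 169 ≡ 28
13^4 ≡ 28^2 = 784 ≡ 32
13^8 ≡ 32^2 = 1024 ≡ 37
13^16 ≡ 37^2 = 1369 ≡ 6
20 = 16 + 4, so 13^20 ≡ 6·32 ≡ 4 (mod 47)
Right side y^r · r^s mod p:
6^2 = 36
6^4 ≡ 36^2 = 1296 ≡ 27
6^8 ≡ 27^2 = 729 ≡ 24
6^16 ≡ 24^2 = 576 ≡ 12
6^32 ≡ 12^2 = 144 ≡ 3
33 = 32 + 1, so 6^33 ≡ 3·6 ≡ 18 (mod 47)
33^2 = 1089 ≡ 8
33^4 ≡ 8^2 = 64 ≡ 17
33^8 ≡ 17^2 = 289 ≡ 7
33^16 ≡ 7^2 = 49 ≡ 2
19 = 16 + 2 + 1, so 33^19 ≡ 2·8·33 ≡ 11 (mod 47)
18·11 = 198 ≡ 10 (mod 47)
4 ≠ 10, so verification fails.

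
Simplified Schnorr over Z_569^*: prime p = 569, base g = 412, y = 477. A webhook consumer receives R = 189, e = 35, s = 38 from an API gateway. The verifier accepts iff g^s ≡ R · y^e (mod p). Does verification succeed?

passes

g^s mod p:
412^2 = 169744 ≡ 182
412^4 ≡ 182^2 = 33124 ≡ 122
412^8 ≡ 122^2 = 14884 ≡ 90
412^16 ≡ 90^2 = 8100 ≡ 134
412^32 ≡ 134^2 = 17956 ≡ 317
38 = 32 + 4 + 2, so 412^38 ≡ 317·122·182 ≡ 138 (mod 569)
R · y^e mod p:
477^2 = 227529 ≡ 498
477^4 ≡ 498^2 = 248004 ≡ 489
477^8 ≡ 489^2 = 239121 ≡ 141
477^16 ≡ 141^2 = 19881 ≡ 535
477^32 ≡ 535^2 = 286225 ≡ 18
35 = 32 + 2 + 1, so 477^35 ≡ 18·498·477 ≡ 362 (mod 569)
189·362 = 68418 ≡ 138 (mod 569)
138 ≡ 138 (mod 569); signature holds.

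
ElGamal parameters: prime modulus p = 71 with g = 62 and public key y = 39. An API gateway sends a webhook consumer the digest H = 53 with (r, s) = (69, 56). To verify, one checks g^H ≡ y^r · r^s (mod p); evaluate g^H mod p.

Squares mod 71: 62^1≡62, 62^2≡10, 62^4≡29, 62^8≡60, 62^16≡50, 62^32≡15
53 = 32 + 16 + 4 + 1, so 62^53 ≡ 15·50·29·62 ≡ 68 (mod 71)

68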